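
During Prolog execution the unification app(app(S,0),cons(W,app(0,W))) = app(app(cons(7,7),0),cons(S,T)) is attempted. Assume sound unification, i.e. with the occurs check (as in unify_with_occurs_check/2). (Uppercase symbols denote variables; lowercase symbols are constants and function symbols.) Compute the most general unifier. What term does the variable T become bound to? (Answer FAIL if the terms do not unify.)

app(0,cons(7,7))

Decompose app/2: app(S,0) = app(cons(7,7),0),  cons(W,app(0,W)) = cons(S,T).
Decompose app/2: S = cons(7,7),  0 = 0.
Bind S := cons(7,7); substituting into the one remaining equation that mentions S gives: cons(W,app(0,W)) = cons(cons(7,7),T).
Delete trivial equation 0 = 0.
Decompose cons/2: W = cons(7,7),  app(0,W) = T.
Bind W := cons(7,7); substituting into the remaining equation gives: app(0,cons(7,7)) = T.
Bind T := app(0,cons(7,7)).
MGU = { S ↦ cons(7,7), W ↦ cons(7,7), T ↦ app(0,cons(7,7)) }, so T ↦ app(0,cons(7,7)).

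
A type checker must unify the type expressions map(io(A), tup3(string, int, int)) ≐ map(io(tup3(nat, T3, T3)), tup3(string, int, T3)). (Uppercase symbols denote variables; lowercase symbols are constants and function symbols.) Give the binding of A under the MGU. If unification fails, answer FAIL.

tup3(nat, int, int)

Decompose map/2: io(A) ≐ io(tup3(nat, T3, T3)),  tup3(string, int, int) ≐ tup3(string, int, T3).
Decompose io/1: A ≐ tup3(nat, T3, T3).
Bind A := tup3(nat, T3, T3); no other remaining equation mentions A.
Decompose tup3/3: string ≐ string,  int ≐ int,  int ≐ T3.
Delete trivial equation string ≐ string.
Delete trivial equation int ≐ int.
Bind T3 := int. Substituting into the earlier binding gives A := tup3(nat, int, int).
MGU = { A := tup3(nat, int, int), T3 := int }, so A := tup3(nat, int, int).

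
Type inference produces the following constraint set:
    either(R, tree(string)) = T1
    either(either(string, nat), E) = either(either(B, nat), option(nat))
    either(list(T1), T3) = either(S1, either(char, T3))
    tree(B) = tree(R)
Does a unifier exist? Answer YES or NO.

NO

Bind T1 := either(R, tree(string)); substituting into the one remaining equation that mentions T1 gives: either(list(either(R, tree(string))), T3) = either(S1, either(char, T3)).
Decompose either/2: either(string, nat) = either(B, nat),  E = option(nat).
Decompose either/2: string = B,  nat = nat.
Bind B := string; substituting into the one remaining equation that mentions B gives: tree(string) = tree(R).
Delete trivial equation nat = nat.
Bind E := option(nat); no other remaining equation mentions E.
Decompose either/2: list(either(R, tree(string))) = S1,  T3 = either(char, T3).
Bind S1 := list(either(R, tree(string))); no other remaining equation mentions S1.
Occurs check fails: T3 occurs in either(char, T3); the equation T3 = either(char, T3) has no finite solution.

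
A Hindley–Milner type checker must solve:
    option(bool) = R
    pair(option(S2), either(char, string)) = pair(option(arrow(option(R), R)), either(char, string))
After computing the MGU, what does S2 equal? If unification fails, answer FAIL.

Bind R := option(bool); substituting into the remaining equation gives: pair(option(S2), either(char, string)) = pair(option(arrow(option(option(bool)), option(bool))), either(char, string)).
Decompose pair/2: option(S2) = option(arrow(option(option(bool)), option(bool))),  either(char, string) = either(char, string).
Decompose option/1: S2 = arrow(option(option(bool)), option(bool)).
Bind S2 := arrow(option(option(bool)), option(bool)); no other remaining equation mentions S2.
Delete trivial equation either(char, string) = either(char, string).
MGU = { R -> option(bool), S2 -> arrow(option(option(bool)), option(bool)) }, so S2 -> arrow(option(option(bool)), option(bool)).

arrow(option(option(bool)), option(bool))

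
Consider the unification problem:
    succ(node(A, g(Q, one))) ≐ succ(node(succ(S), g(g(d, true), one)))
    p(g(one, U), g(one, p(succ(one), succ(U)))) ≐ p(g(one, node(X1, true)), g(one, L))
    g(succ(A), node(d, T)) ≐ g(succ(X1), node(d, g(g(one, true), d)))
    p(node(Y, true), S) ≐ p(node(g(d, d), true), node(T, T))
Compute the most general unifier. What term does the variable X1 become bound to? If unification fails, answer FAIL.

succ(node(g(g(one, true), d), g(g(one, true), d)))

Decompose succ/1: node(A, g(Q, one)) ≐ node(succ(S), g(g(d, true), one)).
Decompose node/2: A ≐ succ(S),  g(Q, one) ≐ g(g(d, true), one).
Bind A := succ(S); substituting into the one remaining equation that mentions A gives: g(succ(succ(S)), node(d, T)) ≐ g(succ(X1), node(d, g(g(one, true), d))).
Decompose g/2: Q ≐ g(d, true),  one ≐ one.
Bind Q := g(d, true); no other remaining equation mentions Q.
Delete trivial equation one ≐ one.
Decompose p/2: g(one, U) ≐ g(one, node(X1, true)),  g(one, p(succ(one), succ(U))) ≐ g(one, L).
Decompose g/2: one ≐ one,  U ≐ node(X1, true).
Delete trivial equation one ≐ one.
Bind U := node(X1, true); substituting into the one remaining equation that mentions U gives: g(one, p(succ(one), succ(node(X1, true)))) ≐ g(one, L).
Decompose g/2: one ≐ one,  p(succ(one), succ(node(X1, true))) ≐ L.
Delete trivial equation one ≐ one.
Bind L := p(succ(one), succ(node(X1, true))); no other remaining equation mentions L.
Decompose g/2: succ(succ(S)) ≐ succ(X1),  node(d, T) ≐ node(d, g(g(one, true), d)).
Decompose succ/1: succ(S) ≐ X1.
Bind X1 := succ(S); no other remaining equation mentions X1. Substituting into the earlier bindings gives U := node(succ(S), true), L := p(succ(one), succ(node(succ(S), true))).
Decompose node/2: d ≐ d,  T ≐ g(g(one, true), d).
Delete trivial equation d ≐ d.
Bind T := g(g(one, true), d); substituting into the remaining equation gives: p(node(Y, true), S) ≐ p(node(g(d, d), true), node(g(g(one, true), d), g(g(one, true), d))).
Decompose p/2: node(Y, true) ≐ node(g(d, d), true),  S ≐ node(g(g(one, true), d), g(g(one, true), d)).
Decompose node/2: Y ≐ g(d, d),  true ≐ true.
Bind Y := g(d, d); no other remaining equation mentions Y.
Delete trivial equation true ≐ true.
Bind S := node(g(g(one, true), d), g(g(one, true), d)). Substituting into the earlier bindings gives A := succ(node(g(g(one, true), d), g(g(one, true), d))), U := node(succ(node(g(g(one, true), d), g(g(one, true), d))), true), L := p(succ(one), succ(node(succ(node(g(g(one, true), d), g(g(one, true), d))), true))), X1 := succ(node(g(g(one, true), d), g(g(one, true), d))).
MGU = { A := succ(node(g(g(one, true), d), g(g(one, true), d))), Q := g(d, true), U := node(succ(node(g(g(one, true), d), g(g(one, true), d))), true), L := p(succ(one), succ(node(succ(node(g(g(one, true), d), g(g(one, true), d))), true))), X1 := succ(node(g(g(one, true), d), g(g(one, true), d))), T := g(g(one, true), d), Y := g(d, d), S := node(g(g(one, true), d), g(g(one, true), d)) }, so X1 := succ(node(g(g(one, true), d), g(g(one, true), d))).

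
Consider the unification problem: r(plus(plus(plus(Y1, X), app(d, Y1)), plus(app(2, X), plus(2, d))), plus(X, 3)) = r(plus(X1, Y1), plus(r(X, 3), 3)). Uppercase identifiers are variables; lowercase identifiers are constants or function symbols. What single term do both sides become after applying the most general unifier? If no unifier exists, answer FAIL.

FAIL

Decompose r/2: plus(plus(plus(Y1, X), app(d, Y1)), plus(app(2, X), plus(2, d))) = plus(X1, Y1),  plus(X, 3) = plus(r(X, 3), 3).
Decompose plus/2: plus(plus(Y1, X), app(d, Y1)) = X1,  plus(app(2, X), plus(2, d)) = Y1.
Bind X1 := plus(plus(Y1, X), app(d, Y1)); no other remaining equation mentions X1.
Bind Y1 := plus(app(2, X), plus(2, d)); no other remaining equation mentions Y1. Substituting into the earlier binding gives X1 := plus(plus(plus(app(2, X), plus(2, d)), X), app(d, plus(app(2, X), plus(2, d)))).
Decompose plus/2: X = r(X, 3),  3 = 3.
Occurs check fails: X occurs in r(X, 3); the equation X = r(X, 3) has no finite solution.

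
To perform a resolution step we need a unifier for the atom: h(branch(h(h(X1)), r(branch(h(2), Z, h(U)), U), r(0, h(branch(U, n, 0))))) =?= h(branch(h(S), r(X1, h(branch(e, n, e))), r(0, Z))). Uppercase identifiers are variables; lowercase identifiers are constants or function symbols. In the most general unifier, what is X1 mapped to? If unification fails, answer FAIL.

branch(h(2), h(branch(h(branch(e, n, e)), n, 0)), h(h(branch(e, n, e))))

Decompose h/1: branch(h(h(X1)), r(branch(h(2), Z, h(U)), U), r(0, h(branch(U, n, 0)))) =?= branch(h(S), r(X1, h(branch(e, n, e))), r(0, Z)).
Decompose branch/3: h(h(X1)) =?= h(S),  r(branch(h(2), Z, h(U)), U) =?= r(X1, h(branch(e, n, e))),  r(0, h(branch(U, n, 0))) =?= r(0, Z).
Decompose h/1: h(X1) =?= S.
Bind S := h(X1); no other remaining equation mentions S.
Decompose r/2: branch(h(2), Z, h(U)) =?= X1,  U =?= h(branch(e, n, e)).
Bind X1 := branch(h(2), Z, h(U)); no other remaining equation mentions X1. Substituting into the earlier binding gives S := h(branch(h(2), Z, h(U))).
Bind U := h(branch(e, n, e)); substituting into the remaining equation gives: r(0, h(branch(h(branch(e, n, e)), n, 0))) =?= r(0, Z). Substituting into the earlier bindings gives S := h(branch(h(2), Z, h(h(branch(e, n, e))))), X1 := branch(h(2), Z, h(h(branch(e, n, e)))).
Decompose r/2: 0 =?= 0,  h(branch(h(branch(e, n, e)), n, 0)) =?= Z.
Delete trivial equation 0 =?= 0.
Bind Z := h(branch(h(branch(e, n, e)), n, 0)). Substituting into the earlier bindings gives S := h(branch(h(2), h(branch(h(branch(e, n, e)), n, 0)), h(h(branch(e, n, e))))), X1 := branch(h(2), h(branch(h(branch(e, n, e)), n, 0)), h(h(branch(e, n, e)))).
MGU = { S ↦ h(branch(h(2), h(branch(h(branch(e, n, e)), n, 0)), h(h(branch(e, n, e))))), X1 ↦ branch(h(2), h(branch(h(branch(e, n, e)), n, 0)), h(h(branch(e, n, e)))), U ↦ h(branch(e, n, e)), Z ↦ h(branch(h(branch(e, n, e)), n, 0)) }, so X1 ↦ branch(h(2), h(branch(h(branch(e, n, e)), n, 0)), h(h(branch(e, n, e)))).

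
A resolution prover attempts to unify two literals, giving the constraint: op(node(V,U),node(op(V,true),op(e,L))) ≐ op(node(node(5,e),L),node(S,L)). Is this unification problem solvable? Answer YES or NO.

Decompose op/2: node(V,U) ≐ node(node(5,e),L),  node(op(V,true),op(e,L)) ≐ node(S,L).
Decompose node/2: V ≐ node(5,e),  U ≐ L.
Bind V := node(5,e); substituting into the one remaining equation that mentions V gives: node(op(node(5,e),true),op(e,L)) ≐ node(S,L).
Bind U := L; no other remaining equation mentions U.
Decompose node/2: op(node(5,e),true) ≐ S,  op(e,L) ≐ L.
Bind S := op(node(5,e),true); no other remaining equation mentions S.
Occurs check fails: L occurs in op(e,L); the equation L ≐ op(e,L) has no finite solution.

NO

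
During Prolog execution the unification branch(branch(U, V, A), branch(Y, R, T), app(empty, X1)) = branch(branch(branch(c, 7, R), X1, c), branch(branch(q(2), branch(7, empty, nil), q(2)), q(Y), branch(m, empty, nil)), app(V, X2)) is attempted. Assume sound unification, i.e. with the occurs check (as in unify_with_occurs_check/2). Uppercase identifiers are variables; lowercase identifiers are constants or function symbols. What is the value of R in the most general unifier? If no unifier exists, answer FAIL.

q(branch(q(2), branch(7, empty, nil), q(2)))

Decompose branch/3: branch(U, V, A) = branch(branch(c, 7, R), X1, c),  branch(Y, R, T) = branch(branch(q(2), branch(7, empty, nil), q(2)), q(Y), branch(m, empty, nil)),  app(empty, X1) = app(V, X2).
Decompose branch/3: U = branch(c, 7, R),  V = X1,  A = c.
Bind U := branch(c, 7, R); no other remaining equation mentions U.
Bind V := X1; substituting into the one remaining equation that mentions V gives: app(empty, X1) = app(X1, X2).
Bind A := c; no other remaining equation mentions A.
Decompose branch/3: Y = branch(q(2), branch(7, empty, nil), q(2)),  R = q(Y),  T = branch(m, empty, nil).
Bind Y := branch(q(2), branch(7, empty, nil), q(2)); substituting into the one remaining equation that mentions Y gives: R = q(branch(q(2), branch(7, empty, nil), q(2))).
Bind R := q(branch(q(2), branch(7, empty, nil), q(2))); no other remaining equation mentions R. Substituting into the earlier binding gives U := branch(c, 7, q(branch(q(2), branch(7, empty, nil), q(2)))).
Bind T := branch(m, empty, nil); no other remaining equation mentions T.
Decompose app/2: empty = X1,  X1 = X2.
Bind X1 := empty; substituting into the remaining equation gives: empty = X2. Substituting into the earlier binding gives V := empty.
Bind X2 := empty.
MGU = { U = branch(c, 7, q(branch(q(2), branch(7, empty, nil), q(2)))), V = empty, A = c, Y = branch(q(2), branch(7, empty, nil), q(2)), R = q(branch(q(2), branch(7, empty, nil), q(2))), T = branch(m, empty, nil), X1 = empty, X2 = empty }, so R = q(branch(q(2), branch(7, empty, nil), q(2))).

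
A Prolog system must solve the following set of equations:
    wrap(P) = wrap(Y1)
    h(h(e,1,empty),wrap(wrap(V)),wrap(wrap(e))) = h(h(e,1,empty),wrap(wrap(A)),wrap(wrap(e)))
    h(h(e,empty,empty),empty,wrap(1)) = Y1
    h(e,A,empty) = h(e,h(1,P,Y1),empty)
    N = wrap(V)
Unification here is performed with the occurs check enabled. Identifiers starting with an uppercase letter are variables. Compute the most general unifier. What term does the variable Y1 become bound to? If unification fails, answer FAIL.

h(h(e,empty,empty),empty,wrap(1))

Decompose wrap/1: P = Y1.
Bind P := Y1; substituting into the one remaining equation that mentions P gives: h(e,A,empty) = h(e,h(1,Y1,Y1),empty).
Decompose h/3: h(e,1,empty) = h(e,1,empty),  wrap(wrap(V)) = wrap(wrap(A)),  wrap(wrap(e)) = wrap(wrap(e)).
Delete trivial equation h(e,1,empty) = h(e,1,empty).
Decompose wrap/1: wrap(V) = wrap(A).
Decompose wrap/1: V = A.
Bind V := A; substituting into the one remaining equation that mentions V gives: N = wrap(A).
Delete trivial equation wrap(wrap(e)) = wrap(wrap(e)).
Bind Y1 := h(h(e,empty,empty),empty,wrap(1)); substituting into the one remaining equation that mentions Y1 gives: h(e,A,empty) = h(e,h(1,h(h(e,empty,empty),empty,wrap(1)),h(h(e,empty,empty),empty,wrap(1))),empty). Substituting into the earlier binding gives P := h(h(e,empty,empty),empty,wrap(1)).
Decompose h/3: e = e,  A = h(1,h(h(e,empty,empty),empty,wrap(1)),h(h(e,empty,empty),empty,wrap(1))),  empty = empty.
Delete trivial equation e = e.
Bind A := h(1,h(h(e,empty,empty),empty,wrap(1)),h(h(e,empty,empty),empty,wrap(1))); substituting into the one remaining equation that mentions A gives: N = wrap(h(1,h(h(e,empty,empty),empty,wrap(1)),h(h(e,empty,empty),empty,wrap(1)))). Substituting into the earlier binding gives V := h(1,h(h(e,empty,empty),empty,wrap(1)),h(h(e,empty,empty),empty,wrap(1))).
Delete trivial equation empty = empty.
Bind N := wrap(h(1,h(h(e,empty,empty),empty,wrap(1)),h(h(e,empty,empty),empty,wrap(1)))).
MGU = { P -> h(h(e,empty,empty),empty,wrap(1)), V -> h(1,h(h(e,empty,empty),empty,wrap(1)),h(h(e,empty,empty),empty,wrap(1))), Y1 -> h(h(e,empty,empty),empty,wrap(1)), A -> h(1,h(h(e,empty,empty),empty,wrap(1)),h(h(e,empty,empty),empty,wrap(1))), N -> wrap(h(1,h(h(e,empty,empty),empty,wrap(1)),h(h(e,empty,empty),empty,wrap(1)))) }, so Y1 -> h(h(e,empty,empty),empty,wrap(1)).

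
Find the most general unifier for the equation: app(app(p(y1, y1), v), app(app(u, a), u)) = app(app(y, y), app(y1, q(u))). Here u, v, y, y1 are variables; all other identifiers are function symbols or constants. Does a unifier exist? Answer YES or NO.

Decompose app/2: app(p(y1, y1), v) = app(y, y),  app(app(u, a), u) = app(y1, q(u)).
Decompose app/2: p(y1, y1) = y,  v = y.
Bind y := p(y1, y1); substituting into the one remaining equation that mentions y gives: v = p(y1, y1).
Bind v := p(y1, y1); no other remaining equation mentions v.
Decompose app/2: app(u, a) = y1,  u = q(u).
Bind y1 := app(u, a); no other remaining equation mentions y1. Substituting into the earlier bindings gives y := p(app(u, a), app(u, a)), v := p(app(u, a), app(u, a)).
Occurs check fails: u occurs in q(u); the equation u = q(u) has no finite solution.

NO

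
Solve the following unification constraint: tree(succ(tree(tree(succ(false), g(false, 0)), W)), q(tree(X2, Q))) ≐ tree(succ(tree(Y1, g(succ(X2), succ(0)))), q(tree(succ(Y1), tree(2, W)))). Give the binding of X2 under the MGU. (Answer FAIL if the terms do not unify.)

succ(tree(succ(false), g(false, 0)))

Decompose tree/2: succ(tree(tree(succ(false), g(false, 0)), W)) ≐ succ(tree(Y1, g(succ(X2), succ(0)))),  q(tree(X2, Q)) ≐ q(tree(succ(Y1), tree(2, W))).
Decompose succ/1: tree(tree(succ(false), g(false, 0)), W) ≐ tree(Y1, g(succ(X2), succ(0))).
Decompose tree/2: tree(succ(false), g(false, 0)) ≐ Y1,  W ≐ g(succ(X2), succ(0)).
Bind Y1 := tree(succ(false), g(false, 0)); substituting into the one remaining equation that mentions Y1 gives: q(tree(X2, Q)) ≐ q(tree(succ(tree(succ(false), g(false, 0))), tree(2, W))).
Bind W := g(succ(X2), succ(0)); substituting into the remaining equation gives: q(tree(X2, Q)) ≐ q(tree(succ(tree(succ(false), g(false, 0))), tree(2, g(succ(X2), succ(0))))).
Decompose q/1: tree(X2, Q) ≐ tree(succ(tree(succ(false), g(false, 0))), tree(2, g(succ(X2), succ(0)))).
Decompose tree/2: X2 ≐ succ(tree(succ(false), g(false, 0))),  Q ≐ tree(2, g(succ(X2), succ(0))).
Bind X2 := succ(tree(succ(false), g(false, 0))); substituting into the remaining equation gives: Q ≐ tree(2, g(succ(succ(tree(succ(false), g(false, 0)))), succ(0))). Substituting into the earlier binding gives W := g(succ(succ(tree(succ(false), g(false, 0)))), succ(0)).
Bind Q := tree(2, g(succ(succ(tree(succ(false), g(false, 0)))), succ(0))).
MGU = { Y1 := tree(succ(false), g(false, 0)), W := g(succ(succ(tree(succ(false), g(false, 0)))), succ(0)), X2 := succ(tree(succ(false), g(false, 0))), Q := tree(2, g(succ(succ(tree(succ(false), g(false, 0)))), succ(0))) }, so X2 := succ(tree(succ(false), g(false, 0))).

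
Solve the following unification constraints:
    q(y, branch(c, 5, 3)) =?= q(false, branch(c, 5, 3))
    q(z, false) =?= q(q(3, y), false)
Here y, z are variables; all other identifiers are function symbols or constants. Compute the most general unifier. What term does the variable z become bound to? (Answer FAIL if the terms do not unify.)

Decompose q/2: y =?= false,  branch(c, 5, 3) =?= branch(c, 5, 3).
Bind y := false; substituting into the one remaining equation that mentions y gives: q(z, false) =?= q(q(3, false), false).
Delete trivial equation branch(c, 5, 3) =?= branch(c, 5, 3).
Decompose q/2: z =?= q(3, false),  false =?= false.
Bind z := q(3, false); no other remaining equation mentions z.
Delete trivial equation false =?= false.
MGU = { y -> false, z -> q(3, false) }, so z -> q(3, false).

q(3, false)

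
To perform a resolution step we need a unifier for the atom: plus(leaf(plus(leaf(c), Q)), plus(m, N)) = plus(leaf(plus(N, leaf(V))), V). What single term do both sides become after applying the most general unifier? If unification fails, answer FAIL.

plus(leaf(plus(leaf(c), leaf(plus(m, leaf(c))))), plus(m, leaf(c)))

Decompose plus/2: leaf(plus(leaf(c), Q)) = leaf(plus(N, leaf(V))),  plus(m, N) = V.
Decompose leaf/1: plus(leaf(c), Q) = plus(N, leaf(V)).
Decompose plus/2: leaf(c) = N,  Q = leaf(V).
Bind N := leaf(c); substituting into the one remaining equation that mentions N gives: plus(m, leaf(c)) = V.
Bind Q := leaf(V); no other remaining equation mentions Q.
Bind V := plus(m, leaf(c)). Substituting into the earlier binding gives Q := leaf(plus(m, leaf(c))).
Applying the MGU to either side gives plus(leaf(plus(leaf(c), leaf(plus(m, leaf(c))))), plus(m, leaf(c))).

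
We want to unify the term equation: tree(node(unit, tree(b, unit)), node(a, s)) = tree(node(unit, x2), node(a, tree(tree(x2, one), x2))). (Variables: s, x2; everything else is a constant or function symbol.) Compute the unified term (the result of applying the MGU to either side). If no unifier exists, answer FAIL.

tree(node(unit, tree(b, unit)), node(a, tree(tree(tree(b, unit), one), tree(b, unit))))

Decompose tree/2: node(unit, tree(b, unit)) = node(unit, x2),  node(a, s) = node(a, tree(tree(x2, one), x2)).
Decompose node/2: unit = unit,  tree(b, unit) = x2.
Delete trivial equation unit = unit.
Bind x2 := tree(b, unit); substituting into the remaining equation gives: node(a, s) = node(a, tree(tree(tree(b, unit), one), tree(b, unit))).
Decompose node/2: a = a,  s = tree(tree(tree(b, unit), one), tree(b, unit)).
Delete trivial equation a = a.
Bind s := tree(tree(tree(b, unit), one), tree(b, unit)).
Applying the MGU to either side gives tree(node(unit, tree(b, unit)), node(a, tree(tree(tree(b, unit), one), tree(b, unit)))).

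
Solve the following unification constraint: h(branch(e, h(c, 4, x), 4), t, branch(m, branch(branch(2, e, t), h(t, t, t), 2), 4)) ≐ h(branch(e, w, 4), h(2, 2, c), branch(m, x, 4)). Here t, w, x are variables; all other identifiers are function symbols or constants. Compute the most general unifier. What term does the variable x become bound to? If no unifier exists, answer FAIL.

branch(branch(2, e, h(2, 2, c)), h(h(2, 2, c), h(2, 2, c), h(2, 2, c)), 2)

Decompose h/3: branch(e, h(c, 4, x), 4) ≐ branch(e, w, 4),  t ≐ h(2, 2, c),  branch(m, branch(branch(2, e, t), h(t, t, t), 2), 4) ≐ branch(m, x, 4).
Decompose branch/3: e ≐ e,  h(c, 4, x) ≐ w,  4 ≐ 4.
Delete trivial equation e ≐ e.
Bind w := h(c, 4, x); no other remaining equation mentions w.
Delete trivial equation 4 ≐ 4.
Bind t := h(2, 2, c); substituting into the remaining equation gives: branch(m, branch(branch(2, e, h(2, 2, c)), h(h(2, 2, c), h(2, 2, c), h(2, 2, c)), 2), 4) ≐ branch(m, x, 4).
Decompose branch/3: m ≐ m,  branch(branch(2, e, h(2, 2, c)), h(h(2, 2, c), h(2, 2, c), h(2, 2, c)), 2) ≐ x,  4 ≐ 4.
Delete trivial equation m ≐ m.
Bind x := branch(branch(2, e, h(2, 2, c)), h(h(2, 2, c), h(2, 2, c), h(2, 2, c)), 2); no other remaining equation mentions x. Substituting into the earlier binding gives w := h(c, 4, branch(branch(2, e, h(2, 2, c)), h(h(2, 2, c), h(2, 2, c), h(2, 2, c)), 2)).
Delete trivial equation 4 ≐ 4.
MGU = { w := h(c, 4, branch(branch(2, e, h(2, 2, c)), h(h(2, 2, c), h(2, 2, c), h(2, 2, c)), 2)), t := h(2, 2, c), x := branch(branch(2, e, h(2, 2, c)), h(h(2, 2, c), h(2, 2, c), h(2, 2, c)), 2) }, so x := branch(branch(2, e, h(2, 2, c)), h(h(2, 2, c), h(2, 2, c), h(2, 2, c)), 2).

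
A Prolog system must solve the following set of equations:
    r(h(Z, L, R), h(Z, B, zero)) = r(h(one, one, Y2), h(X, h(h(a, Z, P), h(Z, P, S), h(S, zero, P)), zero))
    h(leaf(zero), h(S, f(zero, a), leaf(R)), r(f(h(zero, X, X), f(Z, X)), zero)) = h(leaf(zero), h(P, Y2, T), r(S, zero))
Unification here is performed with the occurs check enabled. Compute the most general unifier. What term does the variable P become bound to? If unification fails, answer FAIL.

Decompose r/2: h(Z, L, R) = h(one, one, Y2),  h(Z, B, zero) = h(X, h(h(a, Z, P), h(Z, P, S), h(S, zero, P)), zero).
Decompose h/3: Z = one,  L = one,  R = Y2.
Bind Z := one; substituting into the 2 remaining equations that mention Z gives: h(one, B, zero) = h(X, h(h(a, one, P), h(one, P, S), h(S, zero, P)), zero),  h(leaf(zero), h(S, f(zero, a), leaf(R)), r(f(h(zero, X, X), f(one, X)), zero)) = h(leaf(zero), h(P, Y2, T), r(S, zero)).
Bind L := one; no other remaining equation mentions L.
Bind R := Y2; substituting into the one remaining equation that mentions R gives: h(leaf(zero), h(S, f(zero, a), leaf(Y2)), r(f(h(zero, X, X), f(one, X)), zero)) = h(leaf(zero), h(P, Y2, T), r(S, zero)).
Decompose h/3: one = X,  B = h(h(a, one, P), h(one, P, S), h(S, zero, P)),  zero = zero.
Bind X := one; substituting into the one remaining equation that mentions X gives: h(leaf(zero), h(S, f(zero, a), leaf(Y2)), r(f(h(zero, one, one), f(one, one)), zero)) = h(leaf(zero), h(P, Y2, T), r(S, zero)).
Bind B := h(h(a, one, P), h(one, P, S), h(S, zero, P)); no other remaining equation mentions B.
Delete trivial equation zero = zero.
Decompose h/3: leaf(zero) = leaf(zero),  h(S, f(zero, a), leaf(Y2)) = h(P, Y2, T),  r(f(h(zero, one, one), f(one, one)), zero) = r(S, zero).
Delete trivial equation leaf(zero) = leaf(zero).
Decompose h/3: S = P,  f(zero, a) = Y2,  leaf(Y2) = T.
Bind S := P; substituting into the one remaining equation that mentions S gives: r(f(h(zero, one, one), f(one, one)), zero) = r(P, zero). Substituting into the earlier binding gives B := h(h(a, one, P), h(one, P, P), h(P, zero, P)).
Bind Y2 := f(zero, a); substituting into the one remaining equation that mentions Y2 gives: leaf(f(zero, a)) = T. Substituting into the earlier binding gives R := f(zero, a).
Bind T := leaf(f(zero, a)); no other remaining equation mentions T.
Decompose r/2: f(h(zero, one, one), f(one, one)) = P,  zero = zero.
Bind P := f(h(zero, one, one), f(one, one)); no other remaining equation mentions P. Substituting into the earlier bindings gives B := h(h(a, one, f(h(zero, one, one), f(one, one))), h(one, f(h(zero, one, one), f(one, one)), f(h(zero, one, one), f(one, one))), h(f(h(zero, one, one), f(one, one)), zero, f(h(zero, one, one), f(one, one)))), S := f(h(zero, one, one), f(one, one)).
Delete trivial equation zero = zero.
MGU = { Z -> one, L -> one, R -> f(zero, a), X -> one, B -> h(h(a, one, f(h(zero, one, one), f(one, one))), h(one, f(h(zero, one, one), f(one, one)), f(h(zero, one, one), f(one, one))), h(f(h(zero, one, one), f(one, one)), zero, f(h(zero, one, one), f(one, one)))), S -> f(h(zero, one, one), f(one, one)), Y2 -> f(zero, a), T -> leaf(f(zero, a)), P -> f(h(zero, one, one), f(one, one)) }, so P -> f(h(zero, one, one), f(one, one)).

f(h(zero, one, one), f(one, one))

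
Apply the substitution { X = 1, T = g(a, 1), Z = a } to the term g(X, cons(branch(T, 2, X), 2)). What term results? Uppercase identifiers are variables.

Replace each occurrence of X with 1.
Replace each occurrence of T with g(a, 1).
Result: g(1, cons(branch(g(a, 1), 2, 1), 2)).

g(1, cons(branch(g(a, 1), 2, 1), 2))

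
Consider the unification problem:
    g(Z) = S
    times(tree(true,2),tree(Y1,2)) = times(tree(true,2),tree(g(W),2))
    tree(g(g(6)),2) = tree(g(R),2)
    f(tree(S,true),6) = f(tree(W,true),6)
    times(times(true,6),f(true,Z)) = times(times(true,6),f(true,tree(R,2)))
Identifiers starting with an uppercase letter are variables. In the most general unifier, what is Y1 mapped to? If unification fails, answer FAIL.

Bind S := g(Z); substituting into the one remaining equation that mentions S gives: f(tree(g(Z),true),6) = f(tree(W,true),6).
Decompose times/2: tree(true,2) = tree(true,2),  tree(Y1,2) = tree(g(W),2).
Delete trivial equation tree(true,2) = tree(true,2).
Decompose tree/2: Y1 = g(W),  2 = 2.
Bind Y1 := g(W); no other remaining equation mentions Y1.
Delete trivial equation 2 = 2.
Decompose tree/2: g(g(6)) = g(R),  2 = 2.
Decompose g/1: g(6) = R.
Bind R := g(6); substituting into the one remaining equation that mentions R gives: times(times(true,6),f(true,Z)) = times(times(true,6),f(true,tree(g(6),2))).
Delete trivial equation 2 = 2.
Decompose f/2: tree(g(Z),true) = tree(W,true),  6 = 6.
Decompose tree/2: g(Z) = W,  true = true.
Bind W := g(Z); no other remaining equation mentions W. Substituting into the earlier binding gives Y1 := g(g(Z)).
Delete trivial equation true = true.
Delete trivial equation 6 = 6.
Decompose times/2: times(true,6) = times(true,6),  f(true,Z) = f(true,tree(g(6),2)).
Delete trivial equation times(true,6) = times(true,6).
Decompose f/2: true = true,  Z = tree(g(6),2).
Delete trivial equation true = true.
Bind Z := tree(g(6),2). Substituting into the earlier bindings gives S := g(tree(g(6),2)), Y1 := g(g(tree(g(6),2))), W := g(tree(g(6),2)).
MGU = { S := g(tree(g(6),2)), Y1 := g(g(tree(g(6),2))), R := g(6), W := g(tree(g(6),2)), Z := tree(g(6),2) }, so Y1 := g(g(tree(g(6),2))).

g(g(tree(g(6),2)))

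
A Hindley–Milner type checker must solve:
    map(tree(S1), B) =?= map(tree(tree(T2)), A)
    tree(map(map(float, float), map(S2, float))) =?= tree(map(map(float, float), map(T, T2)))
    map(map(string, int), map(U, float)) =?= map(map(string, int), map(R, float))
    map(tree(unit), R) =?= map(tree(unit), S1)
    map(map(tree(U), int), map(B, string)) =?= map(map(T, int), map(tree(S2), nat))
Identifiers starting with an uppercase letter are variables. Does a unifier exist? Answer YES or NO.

Decompose map/2: tree(S1) =?= tree(tree(T2)),  B =?= A.
Decompose tree/1: S1 =?= tree(T2).
Bind S1 := tree(T2); substituting into the one remaining equation that mentions S1 gives: map(tree(unit), R) =?= map(tree(unit), tree(T2)).
Bind B := A; substituting into the one remaining equation that mentions B gives: map(map(tree(U), int), map(A, string)) =?= map(map(T, int), map(tree(S2), nat)).
Decompose tree/1: map(map(float, float), map(S2, float)) =?= map(map(float, float), map(T, T2)).
Decompose map/2: map(float, float) =?= map(float, float),  map(S2, float) =?= map(T, T2).
Delete trivial equation map(float, float) =?= map(float, float).
Decompose map/2: S2 =?= T,  float =?= T2.
Bind S2 := T; substituting into the one remaining equation that mentions S2 gives: map(map(tree(U), int), map(A, string)) =?= map(map(T, int), map(tree(T), nat)).
Bind T2 := float; substituting into the one remaining equation that mentions T2 gives: map(tree(unit), R) =?= map(tree(unit), tree(float)). Substituting into the earlier binding gives S1 := tree(float).
Decompose map/2: map(string, int) =?= map(string, int),  map(U, float) =?= map(R, float).
Delete trivial equation map(string, int) =?= map(string, int).
Decompose map/2: U =?= R,  float =?= float.
Bind U := R; substituting into the one remaining equation that mentions U gives: map(map(tree(R), int), map(A, string)) =?= map(map(T, int), map(tree(T), nat)).
Delete trivial equation float =?= float.
Decompose map/2: tree(unit) =?= tree(unit),  R =?= tree(float).
Delete trivial equation tree(unit) =?= tree(unit).
Bind R := tree(float); substituting into the remaining equation gives: map(map(tree(tree(float)), int), map(A, string)) =?= map(map(T, int), map(tree(T), nat)). Substituting into the earlier binding gives U := tree(float).
Decompose map/2: map(tree(tree(float)), int) =?= map(T, int),  map(A, string) =?= map(tree(T), nat).
Decompose map/2: tree(tree(float)) =?= T,  int =?= int.
Bind T := tree(tree(float)); substituting into the one remaining equation that mentions T gives: map(A, string) =?= map(tree(tree(tree(float))), nat). Substituting into the earlier binding gives S2 := tree(tree(float)).
Delete trivial equation int =?= int.
Decompose map/2: A =?= tree(tree(tree(float))),  string =?= nat.
Bind A := tree(tree(tree(float))); no other remaining equation mentions A. Substituting into the earlier binding gives B := tree(tree(tree(float))).
Clash: constants string and nat differ; no unifier exists.

NO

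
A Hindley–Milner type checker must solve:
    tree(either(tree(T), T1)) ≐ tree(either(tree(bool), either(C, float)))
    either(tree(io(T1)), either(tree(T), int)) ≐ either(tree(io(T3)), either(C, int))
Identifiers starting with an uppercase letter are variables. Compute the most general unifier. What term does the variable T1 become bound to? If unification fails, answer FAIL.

either(tree(bool), float)

Decompose tree/1: either(tree(T), T1) ≐ either(tree(bool), either(C, float)).
Decompose either/2: tree(T) ≐ tree(bool),  T1 ≐ either(C, float).
Decompose tree/1: T ≐ bool.
Bind T := bool; substituting into the one remaining equation that mentions T gives: either(tree(io(T1)), either(tree(bool), int)) ≐ either(tree(io(T3)), either(C, int)).
Bind T1 := either(C, float); substituting into the remaining equation gives: either(tree(io(either(C, float))), either(tree(bool), int)) ≐ either(tree(io(T3)), either(C, int)).
Decompose either/2: tree(io(either(C, float))) ≐ tree(io(T3)),  either(tree(bool), int) ≐ either(C, int).
Decompose tree/1: io(either(C, float)) ≐ io(T3).
Decompose io/1: either(C, float) ≐ T3.
Bind T3 := either(C, float); no other remaining equation mentions T3.
Decompose either/2: tree(bool) ≐ C,  int ≐ int.
Bind C := tree(bool); no other remaining equation mentions C. Substituting into the earlier bindings gives T1 := either(tree(bool), float), T3 := either(tree(bool), float).
Delete trivial equation int ≐ int.
MGU = { T ↦ bool, T1 ↦ either(tree(bool), float), T3 ↦ either(tree(bool), float), C ↦ tree(bool) }, so T1 ↦ either(tree(bool), float).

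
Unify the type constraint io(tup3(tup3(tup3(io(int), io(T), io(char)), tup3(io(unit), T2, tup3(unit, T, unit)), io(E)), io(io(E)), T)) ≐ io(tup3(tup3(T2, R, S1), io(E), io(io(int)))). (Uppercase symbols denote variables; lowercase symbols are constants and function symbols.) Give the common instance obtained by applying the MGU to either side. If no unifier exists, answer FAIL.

Decompose io/1: tup3(tup3(tup3(io(int), io(T), io(char)), tup3(io(unit), T2, tup3(unit, T, unit)), io(E)), io(io(E)), T) ≐ tup3(tup3(T2, R, S1), io(E), io(io(int))).
Decompose tup3/3: tup3(tup3(io(int), io(T), io(char)), tup3(io(unit), T2, tup3(unit, T, unit)), io(E)) ≐ tup3(T2, R, S1),  io(io(E)) ≐ io(E),  T ≐ io(io(int)).
Decompose tup3/3: tup3(io(int), io(T), io(char)) ≐ T2,  tup3(io(unit), T2, tup3(unit, T, unit)) ≐ R,  io(E) ≐ S1.
Bind T2 := tup3(io(int), io(T), io(char)); substituting into the one remaining equation that mentions T2 gives: tup3(io(unit), tup3(io(int), io(T), io(char)), tup3(unit, T, unit)) ≐ R.
Bind R := tup3(io(unit), tup3(io(int), io(T), io(char)), tup3(unit, T, unit)); no other remaining equation mentions R.
Bind S1 := io(E); no other remaining equation mentions S1.
Decompose io/1: io(E) ≐ E.
Occurs check fails: E occurs in io(E); the equation E ≐ io(E) has no finite solution.

FAIL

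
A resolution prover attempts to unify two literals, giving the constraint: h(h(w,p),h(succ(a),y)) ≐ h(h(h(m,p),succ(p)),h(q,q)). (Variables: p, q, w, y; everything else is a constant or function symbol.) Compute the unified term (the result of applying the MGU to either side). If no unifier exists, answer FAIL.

Decompose h/2: h(w,p) ≐ h(h(m,p),succ(p)),  h(succ(a),y) ≐ h(q,q).
Decompose h/2: w ≐ h(m,p),  p ≐ succ(p).
Bind w := h(m,p); no other remaining equation mentions w.
Occurs check fails: p occurs in succ(p); the equation p ≐ succ(p) has no finite solution.

FAIL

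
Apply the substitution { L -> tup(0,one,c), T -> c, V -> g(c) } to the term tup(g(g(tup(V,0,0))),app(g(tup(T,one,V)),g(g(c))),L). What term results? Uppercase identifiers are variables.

Replace each occurrence of L with tup(0,one,c).
Replace each occurrence of T with c.
Replace each occurrence of V with g(c).
Result: tup(g(g(tup(g(c),0,0))),app(g(tup(c,one,g(c))),g(g(c))),tup(0,one,c)).

tup(g(g(tup(g(c),0,0))),app(g(tup(c,one,g(c))),g(g(c))),tup(0,one,c))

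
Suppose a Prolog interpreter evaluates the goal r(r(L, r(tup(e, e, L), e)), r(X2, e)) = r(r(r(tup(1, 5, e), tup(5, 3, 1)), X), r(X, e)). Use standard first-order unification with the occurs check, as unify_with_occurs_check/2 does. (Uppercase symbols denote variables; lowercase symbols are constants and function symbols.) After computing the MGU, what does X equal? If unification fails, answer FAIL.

Decompose r/2: r(L, r(tup(e, e, L), e)) = r(r(tup(1, 5, e), tup(5, 3, 1)), X),  r(X2, e) = r(X, e).
Decompose r/2: L = r(tup(1, 5, e), tup(5, 3, 1)),  r(tup(e, e, L), e) = X.
Bind L := r(tup(1, 5, e), tup(5, 3, 1)); substituting into the one remaining equation that mentions L gives: r(tup(e, e, r(tup(1, 5, e), tup(5, 3, 1))), e) = X.
Bind X := r(tup(e, e, r(tup(1, 5, e), tup(5, 3, 1))), e); substituting into the remaining equation gives: r(X2, e) = r(r(tup(e, e, r(tup(1, 5, e), tup(5, 3, 1))), e), e).
Decompose r/2: X2 = r(tup(e, e, r(tup(1, 5, e), tup(5, 3, 1))), e),  e = e.
Bind X2 := r(tup(e, e, r(tup(1, 5, e), tup(5, 3, 1))), e); no other remaining equation mentions X2.
Delete trivial equation e = e.
MGU = { L = r(tup(1, 5, e), tup(5, 3, 1)), X = r(tup(e, e, r(tup(1, 5, e), tup(5, 3, 1))), e), X2 = r(tup(e, e, r(tup(1, 5, e), tup(5, 3, 1))), e) }, so X = r(tup(e, e, r(tup(1, 5, e), tup(5, 3, 1))), e).

r(tup(e, e, r(tup(1, 5, e), tup(5, 3, 1))), e)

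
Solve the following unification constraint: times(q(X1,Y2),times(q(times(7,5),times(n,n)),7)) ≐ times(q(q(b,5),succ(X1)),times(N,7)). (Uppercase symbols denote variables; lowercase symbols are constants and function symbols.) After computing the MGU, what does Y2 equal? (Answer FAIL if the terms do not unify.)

Decompose times/2: q(X1,Y2) ≐ q(q(b,5),succ(X1)),  times(q(times(7,5),times(n,n)),7) ≐ times(N,7).
Decompose q/2: X1 ≐ q(b,5),  Y2 ≐ succ(X1).
Bind X1 := q(b,5); substituting into the one remaining equation that mentions X1 gives: Y2 ≐ succ(q(b,5)).
Bind Y2 := succ(q(b,5)); no other remaining equation mentions Y2.
Decompose times/2: q(times(7,5),times(n,n)) ≐ N,  7 ≐ 7.
Bind N := q(times(7,5),times(n,n)); no other remaining equation mentions N.
Delete trivial equation 7 ≐ 7.
MGU = { X1 := q(b,5), Y2 := succ(q(b,5)), N := q(times(7,5),times(n,n)) }, so Y2 := succ(q(b,5)).

succ(q(b,5))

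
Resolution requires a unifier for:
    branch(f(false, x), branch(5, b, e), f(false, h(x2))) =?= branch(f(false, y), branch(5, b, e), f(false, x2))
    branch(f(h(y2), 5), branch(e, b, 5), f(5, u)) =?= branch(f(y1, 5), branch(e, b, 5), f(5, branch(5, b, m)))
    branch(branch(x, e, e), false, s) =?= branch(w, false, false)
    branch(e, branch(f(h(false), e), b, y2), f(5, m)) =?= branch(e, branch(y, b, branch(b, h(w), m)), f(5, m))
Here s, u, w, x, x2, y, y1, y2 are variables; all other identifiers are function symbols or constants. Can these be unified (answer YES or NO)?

NO

Decompose branch/3: f(false, x) =?= f(false, y),  branch(5, b, e) =?= branch(5, b, e),  f(false, h(x2)) =?= f(false, x2).
Decompose f/2: false =?= false,  x =?= y.
Delete trivial equation false =?= false.
Bind x := y; substituting into the one remaining equation that mentions x gives: branch(branch(y, e, e), false, s) =?= branch(w, false, false).
Delete trivial equation branch(5, b, e) =?= branch(5, b, e).
Decompose f/2: false =?= false,  h(x2) =?= x2.
Delete trivial equation false =?= false.
Occurs check fails: x2 occurs in h(x2); the equation x2 =?= h(x2) has no finite solution.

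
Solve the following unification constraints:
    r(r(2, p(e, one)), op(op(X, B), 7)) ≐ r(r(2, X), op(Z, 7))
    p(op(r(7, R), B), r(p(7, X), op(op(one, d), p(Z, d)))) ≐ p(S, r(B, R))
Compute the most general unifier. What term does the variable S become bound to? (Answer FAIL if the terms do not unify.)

op(r(7, op(op(one, d), p(op(p(e, one), p(7, p(e, one))), d))), p(7, p(e, one)))

Decompose r/2: r(2, p(e, one)) ≐ r(2, X),  op(op(X, B), 7) ≐ op(Z, 7).
Decompose r/2: 2 ≐ 2,  p(e, one) ≐ X.
Delete trivial equation 2 ≐ 2.
Bind X := p(e, one); substituting into the remaining equations gives: op(op(p(e, one), B), 7) ≐ op(Z, 7),  p(op(r(7, R), B), r(p(7, p(e, one)), op(op(one, d), p(Z, d)))) ≐ p(S, r(B, R)).
Decompose op/2: op(p(e, one), B) ≐ Z,  7 ≐ 7.
Bind Z := op(p(e, one), B); substituting into the one remaining equation that mentions Z gives: p(op(r(7, R), B), r(p(7, p(e, one)), op(op(one, d), p(op(p(e, one), B), d)))) ≐ p(S, r(B, R)).
Delete trivial equation 7 ≐ 7.
Decompose p/2: op(r(7, R), B) ≐ S,  r(p(7, p(e, one)), op(op(one, d), p(op(p(e, one), B), d))) ≐ r(B, R).
Bind S := op(r(7, R), B); no other remaining equation mentions S.
Decompose r/2: p(7, p(e, one)) ≐ B,  op(op(one, d), p(op(p(e, one), B), d)) ≐ R.
Bind B := p(7, p(e, one)); substituting into the remaining equation gives: op(op(one, d), p(op(p(e, one), p(7, p(e, one))), d)) ≐ R. Substituting into the earlier bindings gives Z := op(p(e, one), p(7, p(e, one))), S := op(r(7, R), p(7, p(e, one))).
Bind R := op(op(one, d), p(op(p(e, one), p(7, p(e, one))), d)). Substituting into the earlier binding gives S := op(r(7, op(op(one, d), p(op(p(e, one), p(7, p(e, one))), d))), p(7, p(e, one))).
MGU = { X := p(e, one), Z := op(p(e, one), p(7, p(e, one))), S := op(r(7, op(op(one, d), p(op(p(e, one), p(7, p(e, one))), d))), p(7, p(e, one))), B := p(7, p(e, one)), R := op(op(one, d), p(op(p(e, one), p(7, p(e, one))), d)) }, so S := op(r(7, op(op(one, d), p(op(p(e, one), p(7, p(e, one))), d))), p(7, p(e, one))).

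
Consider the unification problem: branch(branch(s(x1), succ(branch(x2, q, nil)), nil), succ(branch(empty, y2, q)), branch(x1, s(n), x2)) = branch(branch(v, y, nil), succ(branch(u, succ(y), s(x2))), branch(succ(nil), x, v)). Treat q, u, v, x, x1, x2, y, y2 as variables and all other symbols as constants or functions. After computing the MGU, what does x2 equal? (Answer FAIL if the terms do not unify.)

Decompose branch/3: branch(s(x1), succ(branch(x2, q, nil)), nil) = branch(v, y, nil),  succ(branch(empty, y2, q)) = succ(branch(u, succ(y), s(x2))),  branch(x1, s(n), x2) = branch(succ(nil), x, v).
Decompose branch/3: s(x1) = v,  succ(branch(x2, q, nil)) = y,  nil = nil.
Bind v := s(x1); substituting into the one remaining equation that mentions v gives: branch(x1, s(n), x2) = branch(succ(nil), x, s(x1)).
Bind y := succ(branch(x2, q, nil)); substituting into the one remaining equation that mentions y gives: succ(branch(empty, y2, q)) = succ(branch(u, succ(succ(branch(x2, q, nil))), s(x2))).
Delete trivial equation nil = nil.
Decompose succ/1: branch(empty, y2, q) = branch(u, succ(succ(branch(x2, q, nil))), s(x2)).
Decompose branch/3: empty = u,  y2 = succ(succ(branch(x2, q, nil))),  q = s(x2).
Bind u := empty; no other remaining equation mentions u.
Bind y2 := succ(succ(branch(x2, q, nil))); no other remaining equation mentions y2.
Bind q := s(x2); no other remaining equation mentions q. Substituting into the earlier bindings gives y := succ(branch(x2, s(x2), nil)), y2 := succ(succ(branch(x2, s(x2), nil))).
Decompose branch/3: x1 = succ(nil),  s(n) = x,  x2 = s(x1).
Bind x1 := succ(nil); substituting into the one remaining equation that mentions x1 gives: x2 = s(succ(nil)). Substituting into the earlier binding gives v := s(succ(nil)).
Bind x := s(n); no other remaining equation mentions x.
Bind x2 := s(succ(nil)). Substituting into the earlier bindings gives y := succ(branch(s(succ(nil)), s(s(succ(nil))), nil)), y2 := succ(succ(branch(s(succ(nil)), s(s(succ(nil))), nil))), q := s(s(succ(nil))).
MGU = { v -> s(succ(nil)), y -> succ(branch(s(succ(nil)), s(s(succ(nil))), nil)), u -> empty, y2 -> succ(succ(branch(s(succ(nil)), s(s(succ(nil))), nil))), q -> s(s(succ(nil))), x1 -> succ(nil), x -> s(n), x2 -> s(succ(nil)) }, so x2 -> s(succ(nil)).

s(succ(nil))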